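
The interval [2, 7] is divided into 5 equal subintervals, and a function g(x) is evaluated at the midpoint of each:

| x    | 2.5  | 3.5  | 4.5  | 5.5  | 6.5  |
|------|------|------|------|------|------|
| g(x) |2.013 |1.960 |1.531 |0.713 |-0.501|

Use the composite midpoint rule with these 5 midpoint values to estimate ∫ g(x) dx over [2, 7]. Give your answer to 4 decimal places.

5.7160

h = 1, n = 5.
h·[y(m₁) + y(m₂) + y(m₃) + y(m₄) + y(m₅)] = 1·(5.716) = 5.7160.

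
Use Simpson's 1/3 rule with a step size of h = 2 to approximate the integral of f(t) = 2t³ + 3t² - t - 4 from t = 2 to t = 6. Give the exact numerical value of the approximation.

816

h = (6 − 2)/2 = 2.
Nodes t₀,…,t₂ = 2, 4, 6.
f(t) = 2t³ + 3t² - t - 4: f₀=22, f₁=168, f₂=530.
(h/3)·[f₀ + 4f₁ + f₂] = 0.666667·(1224) = 816.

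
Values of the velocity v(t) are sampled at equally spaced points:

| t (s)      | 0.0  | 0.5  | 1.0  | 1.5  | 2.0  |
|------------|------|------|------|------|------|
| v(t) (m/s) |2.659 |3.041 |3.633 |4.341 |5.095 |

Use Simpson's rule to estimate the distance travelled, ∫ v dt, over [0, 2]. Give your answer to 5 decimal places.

h = 0.5, n = 4.
(h/3)·[y₀ + 4y₁ + 2y₂ + 4y₃ + y₄] = 0.166667·(44.548) = 7.42467.

7.42467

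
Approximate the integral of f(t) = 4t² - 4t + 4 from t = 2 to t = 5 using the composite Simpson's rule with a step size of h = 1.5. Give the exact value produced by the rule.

h = (5 − 2)/2 = 1.5.
Nodes t₀,…,t₂ = 2, 3.5, 5.
f(t) = 4t² - 4t + 4: f₀=12, f₁=39, f₂=84.
(h/3)·[f₀ + 4f₁ + f₂] = 0.5·(252) = 126.

126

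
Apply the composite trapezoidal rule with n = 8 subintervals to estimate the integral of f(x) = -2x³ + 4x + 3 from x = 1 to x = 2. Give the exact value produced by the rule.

h = (2 − 1)/8 = 0.125.
Nodes x₀,…,x₈ = 1, 1.125, 1.25, 1.375, 1.5, 1.625, 1.75, 1.875, 2.
f(x) = -2x³ + 4x + 3: f₀=5, f₁=4.65234375, f₂=4.09375, f₃=3.30078125, f₄=2.25, f₅=0.91796875, f₆=-0.71875, f₇=-2.68359375, f₈=-5.
(h/2)·[f₀ + 2f₁ + 2f₂ + 2f₃ + 2f₄ + 2f₅ + 2f₆ + 2f₇ + f₈] = 0.0625·(23.625) = 1.4765625.

1.4765625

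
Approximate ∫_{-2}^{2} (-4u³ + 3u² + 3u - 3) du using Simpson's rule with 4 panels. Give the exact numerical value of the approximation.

4

h = (2 − (-2))/4 = 1.
Nodes u₀,…,u₄ = -2, -1, 0, 1, 2.
f(u) = -4u³ + 3u² + 3u - 3: f₀=35, f₁=1, f₂=-3, f₃=-1, f₄=-17.
(h/3)·[f₀ + 4f₁ + 2f₂ + 4f₃ + f₄] = 0.333333·(12) = 4.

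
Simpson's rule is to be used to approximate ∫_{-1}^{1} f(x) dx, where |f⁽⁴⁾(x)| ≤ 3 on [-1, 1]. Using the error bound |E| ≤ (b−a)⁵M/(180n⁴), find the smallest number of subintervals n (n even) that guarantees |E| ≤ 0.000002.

Need 96/(180n⁴) ≤ 0.000002.
n⁴ ≥ 96/(180·0.000002) = 266667 ⇒ n ≥ 22.7244, so the smallest even n is 24. (n must be even for Simpson's rule.)

24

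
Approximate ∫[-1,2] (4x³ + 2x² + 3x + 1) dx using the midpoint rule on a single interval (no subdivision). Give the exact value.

M = (b−a)·f(0.5) = 3·(3.5) = 10.5.

10.5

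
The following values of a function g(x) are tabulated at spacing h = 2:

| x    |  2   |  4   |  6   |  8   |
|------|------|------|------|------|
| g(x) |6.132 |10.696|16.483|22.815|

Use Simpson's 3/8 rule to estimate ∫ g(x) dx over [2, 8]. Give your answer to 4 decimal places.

82.8630

h = 2, n = 3.
(3h/8)·[y₀ + 3y₁ + 3y₂ + y₃] = 0.75·(110.484) = 82.8630.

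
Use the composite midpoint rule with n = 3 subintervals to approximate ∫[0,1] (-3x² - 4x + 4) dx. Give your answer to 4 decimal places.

h = (1 − 0)/3 = 0.333333.
Midpoints m₁,…,m₃ = 0.166667, 0.5, 0.833333.
f(m₁)=3.25, f(m₂)=1.25, f(m₃)=-1.416667.
h·[f(m₁) + f(m₂) + f(m₃)] = 0.333333·(3.083333) = 1.0278.

1.0278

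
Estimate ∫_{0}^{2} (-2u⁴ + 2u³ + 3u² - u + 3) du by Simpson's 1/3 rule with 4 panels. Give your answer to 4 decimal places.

7.1667

h = (2 − 0)/4 = 0.5.
Nodes u₀,…,u₄ = 0, 0.5, 1, 1.5, 2.
f(u) = -2u⁴ + 2u³ + 3u² - u + 3: f₀=3, f₁=3.375, f₂=5, f₃=4.875, f₄=-3.
(h/3)·[f₀ + 4f₁ + 2f₂ + 4f₃ + f₄] = 0.166667·(43) = 7.1667.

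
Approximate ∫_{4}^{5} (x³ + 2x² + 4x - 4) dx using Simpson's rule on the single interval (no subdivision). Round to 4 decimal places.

146.9167

S = (b−a)/6 · [f(4) + 4f(4.5) + f(5)] = 0.166667·[108 + 4·145.625 + 191] = 146.9167.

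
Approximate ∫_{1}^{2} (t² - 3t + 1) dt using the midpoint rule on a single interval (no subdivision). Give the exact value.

M = (b−a)·f(1.5) = 1·(-1.25) = -1.25.

-1.25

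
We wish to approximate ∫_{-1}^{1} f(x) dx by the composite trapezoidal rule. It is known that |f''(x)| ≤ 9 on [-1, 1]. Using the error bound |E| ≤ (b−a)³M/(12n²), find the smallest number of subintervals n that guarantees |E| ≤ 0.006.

Need 72/(12n²) ≤ 0.006.
n² ≥ 72/(12·0.006) = 1000 ⇒ n ≥ 31.6228, so the smallest n is 32.

32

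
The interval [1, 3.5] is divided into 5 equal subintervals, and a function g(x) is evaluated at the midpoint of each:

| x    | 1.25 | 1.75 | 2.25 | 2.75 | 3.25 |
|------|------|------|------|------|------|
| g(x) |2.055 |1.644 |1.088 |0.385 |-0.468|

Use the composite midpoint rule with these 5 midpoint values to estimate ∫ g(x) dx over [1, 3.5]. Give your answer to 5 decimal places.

h = 0.5, n = 5.
h·[y(m₁) + y(m₂) + y(m₃) + y(m₄) + y(m₅)] = 0.5·(4.704) = 2.35200.

2.35200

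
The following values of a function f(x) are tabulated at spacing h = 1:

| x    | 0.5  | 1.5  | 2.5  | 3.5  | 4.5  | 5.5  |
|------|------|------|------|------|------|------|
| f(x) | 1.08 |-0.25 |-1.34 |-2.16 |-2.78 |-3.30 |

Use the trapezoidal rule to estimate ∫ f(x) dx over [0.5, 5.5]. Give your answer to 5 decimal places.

h = 1, n = 5.
(h/2)·[y₀ + 2y₁ + 2y₂ + 2y₃ + 2y₄ + y₅] = 0.5·(-15.28) = -7.64000.

-7.64000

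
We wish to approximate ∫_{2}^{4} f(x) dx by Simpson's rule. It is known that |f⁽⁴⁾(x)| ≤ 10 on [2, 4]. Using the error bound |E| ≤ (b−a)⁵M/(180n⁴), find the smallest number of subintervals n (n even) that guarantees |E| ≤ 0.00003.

16

Need 320/(180n⁴) ≤ 0.00003.
n⁴ ≥ 320/(180·0.00003) = 59259.3 ⇒ n ≥ 15.6023, so the smallest even n is 16. (n must be even for Simpson's rule.)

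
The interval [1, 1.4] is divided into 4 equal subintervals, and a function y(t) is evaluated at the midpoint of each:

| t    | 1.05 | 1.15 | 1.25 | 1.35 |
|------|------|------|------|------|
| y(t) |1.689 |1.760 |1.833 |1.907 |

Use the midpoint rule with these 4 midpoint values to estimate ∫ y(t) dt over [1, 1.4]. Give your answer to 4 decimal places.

h = 0.1, n = 4.
h·[y(m₁) + y(m₂) + y(m₃) + y(m₄)] = 0.1·(7.189) = 0.7189.

0.7189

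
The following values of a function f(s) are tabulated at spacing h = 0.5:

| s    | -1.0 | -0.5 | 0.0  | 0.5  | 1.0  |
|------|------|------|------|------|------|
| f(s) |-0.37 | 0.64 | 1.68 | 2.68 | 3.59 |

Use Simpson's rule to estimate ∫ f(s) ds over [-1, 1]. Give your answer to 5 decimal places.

h = 0.5, n = 4.
(h/3)·[y₀ + 4y₁ + 2y₂ + 4y₃ + y₄] = 0.166667·(19.86) = 3.31000.

3.31000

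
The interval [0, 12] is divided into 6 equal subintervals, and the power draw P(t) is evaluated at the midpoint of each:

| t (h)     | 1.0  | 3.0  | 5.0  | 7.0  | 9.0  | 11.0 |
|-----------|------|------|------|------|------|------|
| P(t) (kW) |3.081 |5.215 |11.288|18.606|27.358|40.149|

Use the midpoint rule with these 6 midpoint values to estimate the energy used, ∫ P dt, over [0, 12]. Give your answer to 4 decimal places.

211.3940

h = 2, n = 6.
h·[y(m₁) + y(m₂) + y(m₃) + y(m₄) + y(m₅) + y(m₆)] = 2·(105.697) = 211.3940.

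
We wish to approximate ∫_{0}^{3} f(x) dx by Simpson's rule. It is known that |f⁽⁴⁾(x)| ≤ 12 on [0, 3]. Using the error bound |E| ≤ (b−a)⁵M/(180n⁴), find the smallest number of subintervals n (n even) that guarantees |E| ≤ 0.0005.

Need 2916/(180n⁴) ≤ 0.0005.
n⁴ ≥ 2916/(180·0.0005) = 32400 ⇒ n ≥ 13.4164, so the smallest even n is 14. (n must be even for Simpson's rule.)

14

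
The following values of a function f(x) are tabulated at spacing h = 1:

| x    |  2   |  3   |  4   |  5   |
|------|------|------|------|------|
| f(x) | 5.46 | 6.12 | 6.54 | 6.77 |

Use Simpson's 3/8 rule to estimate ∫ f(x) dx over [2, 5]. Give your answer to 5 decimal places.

h = 1, n = 3.
(3h/8)·[y₀ + 3y₁ + 3y₂ + y₃] = 0.375·(50.21) = 18.82875.

18.82875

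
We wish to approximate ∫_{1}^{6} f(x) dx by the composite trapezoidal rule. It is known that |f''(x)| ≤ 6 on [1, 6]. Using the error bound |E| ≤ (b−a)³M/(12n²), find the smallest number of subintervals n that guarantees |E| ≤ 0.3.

15

Need 750/(12n²) ≤ 0.3.
n² ≥ 750/(12·0.3) = 208.333 ⇒ n ≥ 14.4338, so the smallest n is 15.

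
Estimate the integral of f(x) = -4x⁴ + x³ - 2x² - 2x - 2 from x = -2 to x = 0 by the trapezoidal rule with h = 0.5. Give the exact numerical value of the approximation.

-38

h = (0 − (-2))/4 = 0.5.
Nodes x₀,…,x₄ = -2, -1.5, -1, -0.5, 0.
f(x) = -4x⁴ + x³ - 2x² - 2x - 2: f₀=-78, f₁=-27.125, f₂=-7, f₃=-1.875, f₄=-2.
(h/2)·[f₀ + 2f₁ + 2f₂ + 2f₃ + f₄] = 0.25·(-152) = -38.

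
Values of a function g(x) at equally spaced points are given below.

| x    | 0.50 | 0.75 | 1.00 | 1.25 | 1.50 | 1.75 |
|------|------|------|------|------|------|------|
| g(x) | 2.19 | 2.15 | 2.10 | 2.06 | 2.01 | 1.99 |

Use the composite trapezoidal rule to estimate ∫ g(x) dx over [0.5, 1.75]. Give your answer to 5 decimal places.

h = 0.25, n = 5.
(h/2)·[y₀ + 2y₁ + 2y₂ + 2y₃ + 2y₄ + y₅] = 0.125·(20.82) = 2.60250.

2.60250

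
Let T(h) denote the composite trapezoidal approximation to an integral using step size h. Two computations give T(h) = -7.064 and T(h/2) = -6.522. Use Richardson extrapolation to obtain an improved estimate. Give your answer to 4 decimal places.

-6.3413

R = (4·T(h/2) − T(h)) / 3 = (4·(-6.522) − (-7.064))/3 = (-19.024)/3 = -6.3413.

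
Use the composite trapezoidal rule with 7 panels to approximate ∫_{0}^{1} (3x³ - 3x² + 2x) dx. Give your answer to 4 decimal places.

0.7551

h = (1 − 0)/7 = 0.142857.
Nodes x₀,…,x₇ = 0, 0.142857, 0.285714, 0.428571, 0.571429, 0.714286, 0.857143, 1.
f(x) = 3x³ - 3x² + 2x: f₀=0, f₁=0.233236, f₂=0.396501, f₃=0.542274, f₄=0.723032, f₅=0.991254, f₆=1.399417, f₇=2.
(h/2)·[f₀ + 2f₁ + 2f₂ + 2f₃ + 2f₄ + 2f₅ + 2f₆ + f₇] = 0.071429·(10.571429) = 0.7551.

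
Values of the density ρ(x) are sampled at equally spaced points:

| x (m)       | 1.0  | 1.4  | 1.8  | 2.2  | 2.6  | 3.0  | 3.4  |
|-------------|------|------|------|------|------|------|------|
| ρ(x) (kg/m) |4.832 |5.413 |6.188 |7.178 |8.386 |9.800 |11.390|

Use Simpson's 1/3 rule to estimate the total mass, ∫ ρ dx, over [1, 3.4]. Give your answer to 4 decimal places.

h = 0.4, n = 6.
(h/3)·[y₀ + 4y₁ + 2y₂ + 4y₃ + 2y₄ + 4y₅ + y₆] = 0.133333·(134.934) = 17.9912.

17.9912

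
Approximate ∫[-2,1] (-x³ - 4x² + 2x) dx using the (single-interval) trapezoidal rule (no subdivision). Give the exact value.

T = (b−a)/2 · [f(-2) + f(1)] = 1.5·[(-12) + (-3)] = -22.5.

-22.5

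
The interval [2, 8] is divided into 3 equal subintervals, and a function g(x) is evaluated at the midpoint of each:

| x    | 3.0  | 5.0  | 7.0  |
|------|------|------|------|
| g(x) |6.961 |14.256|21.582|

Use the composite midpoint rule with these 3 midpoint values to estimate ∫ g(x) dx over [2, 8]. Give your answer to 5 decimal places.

h = 2, n = 3.
h·[y(m₁) + y(m₂) + y(m₃)] = 2·(42.799) = 85.59800.

85.59800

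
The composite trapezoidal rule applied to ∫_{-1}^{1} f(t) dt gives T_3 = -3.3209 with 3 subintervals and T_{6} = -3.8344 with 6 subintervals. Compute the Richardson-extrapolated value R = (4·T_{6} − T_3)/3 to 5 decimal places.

-4.00557

R = (4·T_{6} − T_3) / 3 = (4·(-3.8344) − (-3.3209))/3 = (-12.0167)/3 = -4.00557.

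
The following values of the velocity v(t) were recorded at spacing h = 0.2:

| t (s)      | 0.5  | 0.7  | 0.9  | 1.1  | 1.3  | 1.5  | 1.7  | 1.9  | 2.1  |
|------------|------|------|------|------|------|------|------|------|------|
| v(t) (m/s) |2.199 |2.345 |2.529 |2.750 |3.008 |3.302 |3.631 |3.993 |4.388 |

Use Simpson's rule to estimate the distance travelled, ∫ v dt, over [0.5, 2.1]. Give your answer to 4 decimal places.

4.9655

h = 0.2, n = 8.
(h/3)·[y₀ + 4y₁ + 2y₂ + 4y₃ + 2y₄ + 4y₅ + 2y₆ + 4y₇ + y₈] = 0.066667·(74.483) = 4.9655.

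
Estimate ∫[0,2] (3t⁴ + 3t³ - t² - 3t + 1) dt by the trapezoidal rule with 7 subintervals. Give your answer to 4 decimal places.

25.4027

h = (2 − 0)/7 = 0.285714.
Nodes t₀,…,t₇ = 0, 0.285714, 0.571429, 0.857143, 1.142857, 1.428571, 1.714286, 2.
f(t) = 3t⁴ + 3t³ - t² - 3t + 1: f₀=1, f₁=0.151187, f₂=-0.161183, f₃=1.202416, f₄=5.861308, f₅=15.914619, f₆=33.941274, f₇=63.
(h/2)·[f₀ + 2f₁ + 2f₂ + 2f₃ + 2f₄ + 2f₅ + 2f₆ + f₇] = 0.142857·(177.819242) = 25.4027.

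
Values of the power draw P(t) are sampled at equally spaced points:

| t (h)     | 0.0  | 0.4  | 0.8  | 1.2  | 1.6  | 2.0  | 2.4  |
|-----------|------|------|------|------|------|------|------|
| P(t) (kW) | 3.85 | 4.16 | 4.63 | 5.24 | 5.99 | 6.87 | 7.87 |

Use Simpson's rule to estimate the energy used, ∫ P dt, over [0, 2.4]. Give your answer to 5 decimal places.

h = 0.4, n = 6.
(h/3)·[y₀ + 4y₁ + 2y₂ + 4y₃ + 2y₄ + 4y₅ + y₆] = 0.133333·(98.04) = 13.07200.

13.07200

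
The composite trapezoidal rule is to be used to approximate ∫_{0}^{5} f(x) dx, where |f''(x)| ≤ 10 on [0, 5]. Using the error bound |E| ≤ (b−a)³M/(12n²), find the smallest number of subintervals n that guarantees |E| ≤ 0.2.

Need 1250/(12n²) ≤ 0.2.
n² ≥ 1250/(12·0.2) = 520.833 ⇒ n ≥ 22.8218, so the smallest n is 23.

23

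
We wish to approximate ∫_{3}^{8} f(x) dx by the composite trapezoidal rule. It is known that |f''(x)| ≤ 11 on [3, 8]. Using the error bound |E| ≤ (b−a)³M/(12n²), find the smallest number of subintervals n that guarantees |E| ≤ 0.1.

34

Need 1375/(12n²) ≤ 0.1.
n² ≥ 1375/(12·0.1) = 1145.83 ⇒ n ≥ 33.8502, so the smallest n is 34.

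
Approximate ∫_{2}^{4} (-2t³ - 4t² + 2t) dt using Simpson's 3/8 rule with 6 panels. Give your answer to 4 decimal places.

-182.6667

h = (4 − 2)/6 = 0.333333.
Nodes t₀,…,t₆ = 2, 2.333333, 2.666667, 3, 3.333333, 3.666667, 4.
f(t) = -2t³ - 4t² + 2t: f₀=-28, f₁=-42.518519, f₂=-61.037037, f₃=-84, f₄=-111.851852, f₅=-145.037037, f₆=-184.
(3h/8)·[f₀ + 3f₁ + 3f₂ + 2f₃ + 3f₄ + 3f₅ + f₆] = 0.125·(-1461.333333) = -182.6667.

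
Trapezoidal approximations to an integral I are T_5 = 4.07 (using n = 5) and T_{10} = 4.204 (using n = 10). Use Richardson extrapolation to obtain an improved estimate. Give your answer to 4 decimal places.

4.2487

R = (4·T_{10} − T_5) / 3 = (4·4.204 − 4.07)/3 = (12.746)/3 = 4.2487.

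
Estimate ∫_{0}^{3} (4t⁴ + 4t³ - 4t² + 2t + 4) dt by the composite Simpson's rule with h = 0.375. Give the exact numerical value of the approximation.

260.431640625

h = (3 − 0)/8 = 0.375.
Nodes t₀,…,t₈ = 0, 0.375, 0.75, 1.125, 1.5, 1.875, 2.25, 2.625, 3.
f(t) = 4t⁴ + 4t³ - 4t² + 2t + 4: f₀=4, f₁=4.4775390625, f₂=6.203125, f₃=13.2900390625, f₄=31.75, f₅=69.4931640625, f₆=136.328125, f₇=243.9619140625, f₈=406.
(h/3)·[f₀ + 4f₁ + 2f₂ + 4f₃ + 2f₄ + 4f₅ + 2f₆ + 4f₇ + f₈] = 0.125·(2083.453125) = 260.431640625.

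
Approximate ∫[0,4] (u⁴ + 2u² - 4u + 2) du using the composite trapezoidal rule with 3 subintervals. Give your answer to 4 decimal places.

263.3416

h = (4 − 0)/3 = 1.333333.
Nodes u₀,…,u₃ = 0, 1.333333, 2.666667, 4.
f(u) = u⁴ + 2u² - 4u + 2: f₀=2, f₁=3.382716, f₂=56.123457, f₃=274.
(h/2)·[f₀ + 2f₁ + 2f₂ + f₃] = 0.666667·(395.012346) = 263.3416.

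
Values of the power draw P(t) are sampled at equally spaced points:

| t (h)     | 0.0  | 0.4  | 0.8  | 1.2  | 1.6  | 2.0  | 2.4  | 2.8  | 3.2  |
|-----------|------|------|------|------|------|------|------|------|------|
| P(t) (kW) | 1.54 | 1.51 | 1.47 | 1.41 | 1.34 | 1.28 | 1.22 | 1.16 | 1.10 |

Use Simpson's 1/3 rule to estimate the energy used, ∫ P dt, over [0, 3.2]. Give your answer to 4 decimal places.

h = 0.4, n = 8.
(h/3)·[y₀ + 4y₁ + 2y₂ + 4y₃ + 2y₄ + 4y₅ + 2y₆ + 4y₇ + y₈] = 0.133333·(32.14) = 4.2853.

4.2853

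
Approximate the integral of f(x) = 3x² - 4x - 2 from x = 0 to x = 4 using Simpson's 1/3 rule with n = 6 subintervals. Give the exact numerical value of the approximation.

h = (4 − 0)/6 = 0.666667.
Nodes x₀,…,x₆ = 0, 0.666667, 1.333333, 2, 2.666667, 3.333333, 4.
f(x) = 3x² - 4x - 2: f₀=-2, f₁=-3.333333, f₂=-2, f₃=2, f₄=8.666667, f₅=18, f₆=30.
(h/3)·[f₀ + 4f₁ + 2f₂ + 4f₃ + 2f₄ + 4f₅ + f₆] = 0.222222·(108) = 24.

24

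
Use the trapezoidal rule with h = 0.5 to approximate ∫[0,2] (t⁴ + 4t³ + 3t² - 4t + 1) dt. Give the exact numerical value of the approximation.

26.3125

h = (2 − 0)/4 = 0.5.
Nodes t₀,…,t₄ = 0, 0.5, 1, 1.5, 2.
f(t) = t⁴ + 4t³ + 3t² - 4t + 1: f₀=1, f₁=0.3125, f₂=5, f₃=20.3125, f₄=53.
(h/2)·[f₀ + 2f₁ + 2f₂ + 2f₃ + f₄] = 0.25·(105.25) = 26.3125.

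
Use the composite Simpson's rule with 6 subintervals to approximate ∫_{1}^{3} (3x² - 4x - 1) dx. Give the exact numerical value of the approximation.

h = (3 − 1)/6 = 0.333333.
Nodes x₀,…,x₆ = 1, 1.333333, 1.666667, 2, 2.333333, 2.666667, 3.
f(x) = 3x² - 4x - 1: f₀=-2, f₁=-1, f₂=0.666667, f₃=3, f₄=6, f₅=9.666667, f₆=14.
(h/3)·[f₀ + 4f₁ + 2f₂ + 4f₃ + 2f₄ + 4f₅ + f₆] = 0.111111·(72) = 8.

8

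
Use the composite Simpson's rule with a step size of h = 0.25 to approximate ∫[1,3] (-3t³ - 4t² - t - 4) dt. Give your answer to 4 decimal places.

-106.6667

h = (3 − 1)/8 = 0.25.
Nodes t₀,…,t₈ = 1, 1.25, 1.5, 1.75, 2, 2.25, 2.5, 2.75, 3.
f(t) = -3t³ - 4t² - t - 4: f₀=-12, f₁=-17.359375, f₂=-24.625, f₃=-34.078125, f₄=-46, f₅=-60.671875, f₆=-78.375, f₇=-99.390625, f₈=-124.
(h/3)·[f₀ + 4f₁ + 2f₂ + 4f₃ + 2f₄ + 4f₅ + 2f₆ + 4f₇ + f₈] = 0.083333·(-1280) = -106.6667.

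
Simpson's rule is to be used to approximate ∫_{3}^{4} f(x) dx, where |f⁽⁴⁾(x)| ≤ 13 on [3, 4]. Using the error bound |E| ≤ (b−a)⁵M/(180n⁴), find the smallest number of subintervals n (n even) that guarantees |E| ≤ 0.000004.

12

Need 13/(180n⁴) ≤ 0.000004.
n⁴ ≥ 13/(180·0.000004) = 18055.6 ⇒ n ≥ 11.5918, so the smallest even n is 12. (n must be even for Simpson's rule.)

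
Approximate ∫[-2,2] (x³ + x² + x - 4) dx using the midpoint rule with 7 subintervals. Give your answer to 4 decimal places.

h = (2 − (-2))/7 = 0.571429.
Midpoints m₁,…,m₇ = -1.714286, -1.142857, -0.571429, 0, 0.571429, 1.142857, 1.714286.
f(m₁)=-7.813411, f(m₂)=-5.329446, f(m₃)=-4.431487, f(m₄)=-4, f(m₅)=-2.915452, f(m₆)=-0.058309, f(m₇)=5.690962.
h·[f(m₁) + f(m₂) + f(m₃) + f(m₄) + f(m₅) + f(m₆) + f(m₇)] = 0.571429·(-18.857143) = -10.7755.

-10.7755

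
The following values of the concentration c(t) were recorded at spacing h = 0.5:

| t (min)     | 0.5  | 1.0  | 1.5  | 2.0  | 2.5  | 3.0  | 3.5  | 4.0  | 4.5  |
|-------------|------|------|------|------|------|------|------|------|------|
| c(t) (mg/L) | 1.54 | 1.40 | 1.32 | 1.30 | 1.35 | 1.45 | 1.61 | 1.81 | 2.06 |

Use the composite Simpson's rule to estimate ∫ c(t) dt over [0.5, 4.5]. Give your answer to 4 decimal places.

h = 0.5, n = 8.
(h/3)·[y₀ + 4y₁ + 2y₂ + 4y₃ + 2y₄ + 4y₅ + 2y₆ + 4y₇ + y₈] = 0.166667·(36.00) = 6.0000.

6.0000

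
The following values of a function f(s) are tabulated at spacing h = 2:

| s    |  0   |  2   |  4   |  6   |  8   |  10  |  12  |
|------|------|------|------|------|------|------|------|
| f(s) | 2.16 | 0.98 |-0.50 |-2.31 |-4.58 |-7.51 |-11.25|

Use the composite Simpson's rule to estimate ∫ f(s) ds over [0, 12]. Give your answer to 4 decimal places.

-36.4067

h = 2, n = 6.
(h/3)·[y₀ + 4y₁ + 2y₂ + 4y₃ + 2y₄ + 4y₅ + y₆] = 0.666667·(-54.61) = -36.4067.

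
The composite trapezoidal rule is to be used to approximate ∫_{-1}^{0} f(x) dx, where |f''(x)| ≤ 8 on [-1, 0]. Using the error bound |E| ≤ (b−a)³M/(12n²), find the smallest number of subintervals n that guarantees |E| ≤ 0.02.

Need 8/(12n²) ≤ 0.02.
n² ≥ 8/(12·0.02) = 33.3333 ⇒ n ≥ 5.7735, so the smallest n is 6.

6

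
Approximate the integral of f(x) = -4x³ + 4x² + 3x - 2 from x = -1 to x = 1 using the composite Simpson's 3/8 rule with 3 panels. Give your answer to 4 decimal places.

-1.3333

h = (1 − (-1))/3 = 0.666667.
Nodes x₀,…,x₃ = -1, -0.333333, 0.333333, 1.
f(x) = -4x³ + 4x² + 3x - 2: f₀=3, f₁=-2.407407, f₂=-0.703704, f₃=1.
(3h/8)·[f₀ + 3f₁ + 3f₂ + f₃] = 0.25·(-5.333333) = -1.3333.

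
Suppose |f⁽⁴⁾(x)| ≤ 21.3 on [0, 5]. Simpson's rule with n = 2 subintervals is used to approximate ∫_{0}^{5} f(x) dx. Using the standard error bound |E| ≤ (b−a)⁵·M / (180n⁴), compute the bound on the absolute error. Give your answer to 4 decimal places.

|E| ≤ (5)⁵·21.3 / (180·2⁴) = 66562.5/2880 = 23.1120.

23.1120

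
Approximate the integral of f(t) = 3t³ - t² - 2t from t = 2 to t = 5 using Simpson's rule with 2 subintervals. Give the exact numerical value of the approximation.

396.75

h = (5 − 2)/2 = 1.5.
Nodes t₀,…,t₂ = 2, 3.5, 5.
f(t) = 3t³ - t² - 2t: f₀=16, f₁=109.375, f₂=340.
(h/3)·[f₀ + 4f₁ + f₂] = 0.5·(793.5) = 396.75.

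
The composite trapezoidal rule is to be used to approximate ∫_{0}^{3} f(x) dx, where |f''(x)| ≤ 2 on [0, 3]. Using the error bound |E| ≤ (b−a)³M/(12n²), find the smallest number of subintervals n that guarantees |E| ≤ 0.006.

28

Need 54/(12n²) ≤ 0.006.
n² ≥ 54/(12·0.006) = 750 ⇒ n ≥ 27.3861, so the smallest n is 28.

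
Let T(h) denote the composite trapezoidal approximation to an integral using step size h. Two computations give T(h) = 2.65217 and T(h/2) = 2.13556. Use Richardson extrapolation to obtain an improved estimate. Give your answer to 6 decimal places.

1.963357

R = (4·T(h/2) − T(h)) / 3 = (4·2.13556 − 2.65217)/3 = (5.89007)/3 = 1.963357.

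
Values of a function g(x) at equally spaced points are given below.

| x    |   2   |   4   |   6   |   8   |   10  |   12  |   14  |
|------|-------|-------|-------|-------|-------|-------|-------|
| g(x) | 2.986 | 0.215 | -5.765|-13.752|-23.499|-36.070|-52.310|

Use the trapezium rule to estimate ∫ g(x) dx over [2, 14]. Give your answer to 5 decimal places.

-207.06600

h = 2, n = 6.
(h/2)·[y₀ + 2y₁ + 2y₂ + 2y₃ + 2y₄ + 2y₅ + y₆] = 1·(-207.066) = -207.06600.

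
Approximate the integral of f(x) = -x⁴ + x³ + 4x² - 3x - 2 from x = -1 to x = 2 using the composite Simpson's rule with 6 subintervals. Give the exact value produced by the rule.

h = (2 − (-1))/6 = 0.5.
Nodes x₀,…,x₆ = -1, -0.5, 0, 0.5, 1, 1.5, 2.
f(x) = -x⁴ + x³ + 4x² - 3x - 2: f₀=3, f₁=0.3125, f₂=-2, f₃=-2.4375, f₄=-1, f₅=0.8125, f₆=0.
(h/3)·[f₀ + 4f₁ + 2f₂ + 4f₃ + 2f₄ + 4f₅ + f₆] = 0.166667·(-8.25) = -1.375.

-1.375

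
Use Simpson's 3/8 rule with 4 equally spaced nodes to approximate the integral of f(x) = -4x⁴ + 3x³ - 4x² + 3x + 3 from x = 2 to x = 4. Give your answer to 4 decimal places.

-664.7407

h = (4 − 2)/3 = 0.666667.
Nodes x₀,…,x₃ = 2, 2.666667, 3.333333, 4.
f(x) = -4x⁴ + 3x³ - 4x² + 3x + 3: f₀=-47, f₁=-162.827160, f₂=-414.160494, f₃=-881.
(3h/8)·[f₀ + 3f₁ + 3f₂ + f₃] = 0.25·(-2658.962963) = -664.7407.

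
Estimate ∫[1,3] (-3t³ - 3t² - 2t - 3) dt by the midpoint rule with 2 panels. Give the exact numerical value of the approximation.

-96.5

h = (3 − 1)/2 = 1.
Midpoints m₁,…,m₂ = 1.5, 2.5.
f(m₁)=-22.875, f(m₂)=-73.625.
h·[f(m₁) + f(m₂)] = 1·(-96.5) = -96.5.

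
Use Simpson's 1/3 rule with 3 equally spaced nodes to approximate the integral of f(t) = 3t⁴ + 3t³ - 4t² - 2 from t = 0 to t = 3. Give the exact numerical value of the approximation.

h = (3 − 0)/2 = 1.5.
Nodes t₀,…,t₂ = 0, 1.5, 3.
f(t) = 3t⁴ + 3t³ - 4t² - 2: f₀=-2, f₁=14.3125, f₂=286.
(h/3)·[f₀ + 4f₁ + f₂] = 0.5·(341.25) = 170.625.

170.625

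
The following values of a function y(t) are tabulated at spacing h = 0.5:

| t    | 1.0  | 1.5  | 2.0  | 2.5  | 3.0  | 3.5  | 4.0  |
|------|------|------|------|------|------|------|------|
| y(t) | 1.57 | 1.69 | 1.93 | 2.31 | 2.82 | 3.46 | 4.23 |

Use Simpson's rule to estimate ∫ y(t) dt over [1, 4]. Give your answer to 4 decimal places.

h = 0.5, n = 6.
(h/3)·[y₀ + 4y₁ + 2y₂ + 4y₃ + 2y₄ + 4y₅ + y₆] = 0.166667·(45.14) = 7.5233.

7.5233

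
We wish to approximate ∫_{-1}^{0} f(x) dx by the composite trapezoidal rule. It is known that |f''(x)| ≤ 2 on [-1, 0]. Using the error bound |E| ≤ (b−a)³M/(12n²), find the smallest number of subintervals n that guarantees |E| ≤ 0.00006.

53

Need 2/(12n²) ≤ 0.00006.
n² ≥ 2/(12·0.00006) = 2777.78 ⇒ n ≥ 52.7046, so the smallest n is 53.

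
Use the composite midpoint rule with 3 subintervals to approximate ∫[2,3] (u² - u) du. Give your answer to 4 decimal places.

3.8241

h = (3 − 2)/3 = 0.333333.
Midpoints m₁,…,m₃ = 2.166667, 2.5, 2.833333.
f(m₁)=2.527778, f(m₂)=3.75, f(m₃)=5.194444.
h·[f(m₁) + f(m₂) + f(m₃)] = 0.333333·(11.472222) = 3.8241.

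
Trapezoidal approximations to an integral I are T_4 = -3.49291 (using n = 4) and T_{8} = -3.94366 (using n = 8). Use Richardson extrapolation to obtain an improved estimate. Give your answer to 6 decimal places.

R = (4·T_{8} − T_4) / 3 = (4·(-3.94366) − (-3.49291))/3 = (-12.28173)/3 = -4.093910.

-4.093910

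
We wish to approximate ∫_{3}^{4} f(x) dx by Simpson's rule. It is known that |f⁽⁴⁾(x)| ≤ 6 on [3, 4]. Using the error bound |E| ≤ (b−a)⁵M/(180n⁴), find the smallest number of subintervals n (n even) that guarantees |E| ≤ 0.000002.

12

Need 6/(180n⁴) ≤ 0.000002.
n⁴ ≥ 6/(180·0.000002) = 16666.7 ⇒ n ≥ 11.3622, so the smallest even n is 12. (n must be even for Simpson's rule.)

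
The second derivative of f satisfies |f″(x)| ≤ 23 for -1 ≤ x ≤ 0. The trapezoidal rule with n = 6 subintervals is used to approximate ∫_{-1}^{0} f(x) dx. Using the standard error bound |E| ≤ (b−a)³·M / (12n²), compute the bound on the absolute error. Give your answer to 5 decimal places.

0.05324

|E| ≤ (1)³·23 / (12·6²) = 23/432 = 0.05324.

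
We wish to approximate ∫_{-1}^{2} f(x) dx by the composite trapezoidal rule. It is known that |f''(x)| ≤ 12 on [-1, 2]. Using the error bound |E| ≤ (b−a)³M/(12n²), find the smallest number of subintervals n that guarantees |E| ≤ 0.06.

22

Need 324/(12n²) ≤ 0.06.
n² ≥ 324/(12·0.06) = 450 ⇒ n ≥ 21.2132, so the smallest n is 22.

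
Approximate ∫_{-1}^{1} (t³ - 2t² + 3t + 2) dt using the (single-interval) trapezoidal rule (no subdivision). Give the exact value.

T = (b−a)/2 · [f(-1) + f(1)] = 1·[(-4) + 4] = 0.

0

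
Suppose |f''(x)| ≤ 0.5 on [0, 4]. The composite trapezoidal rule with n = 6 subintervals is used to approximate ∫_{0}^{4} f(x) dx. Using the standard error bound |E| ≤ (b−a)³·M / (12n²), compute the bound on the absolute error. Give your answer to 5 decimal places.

|E| ≤ (4)³·0.5 / (12·6²) = 32/432 = 0.07407.

0.07407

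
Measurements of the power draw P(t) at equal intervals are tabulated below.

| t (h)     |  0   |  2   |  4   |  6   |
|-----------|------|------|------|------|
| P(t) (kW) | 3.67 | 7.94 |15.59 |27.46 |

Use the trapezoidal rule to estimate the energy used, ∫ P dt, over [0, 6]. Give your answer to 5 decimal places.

78.19000

h = 2, n = 3.
(h/2)·[y₀ + 2y₁ + 2y₂ + y₃] = 1·(78.19) = 78.19000.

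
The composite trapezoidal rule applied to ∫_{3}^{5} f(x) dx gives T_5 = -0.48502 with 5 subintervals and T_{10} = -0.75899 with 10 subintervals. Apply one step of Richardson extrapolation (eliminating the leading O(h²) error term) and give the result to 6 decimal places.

R = (4·T_{10} − T_5) / 3 = (4·(-0.75899) − (-0.48502))/3 = (-2.55094)/3 = -0.850313.

-0.850313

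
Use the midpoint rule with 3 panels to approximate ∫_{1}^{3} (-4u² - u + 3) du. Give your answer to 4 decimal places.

-32.3704

h = (3 − 1)/3 = 0.666667.
Midpoints m₁,…,m₃ = 1.333333, 2, 2.666667.
f(m₁)=-5.444444, f(m₂)=-15, f(m₃)=-28.111111.
h·[f(m₁) + f(m₂) + f(m₃)] = 0.666667·(-48.555556) = -32.3704.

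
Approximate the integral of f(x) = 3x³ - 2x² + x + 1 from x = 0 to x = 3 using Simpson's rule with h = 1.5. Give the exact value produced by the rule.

h = (3 − 0)/2 = 1.5.
Nodes x₀,…,x₂ = 0, 1.5, 3.
f(x) = 3x³ - 2x² + x + 1: f₀=1, f₁=8.125, f₂=67.
(h/3)·[f₀ + 4f₁ + f₂] = 0.5·(100.5) = 50.25.

50.25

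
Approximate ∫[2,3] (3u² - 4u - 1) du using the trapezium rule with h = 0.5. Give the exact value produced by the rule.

h = (3 − 2)/2 = 0.5.
Nodes u₀,…,u₂ = 2, 2.5, 3.
f(u) = 3u² - 4u - 1: f₀=3, f₁=7.75, f₂=14.
(h/2)·[f₀ + 2f₁ + f₂] = 0.25·(32.5) = 8.125.

8.125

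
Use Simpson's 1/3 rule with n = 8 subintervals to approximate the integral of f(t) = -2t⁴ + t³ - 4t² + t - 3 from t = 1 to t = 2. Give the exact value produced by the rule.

h = (2 − 1)/8 = 0.125.
Nodes t₀,…,t₈ = 1, 1.125, 1.25, 1.375, 1.5, 1.625, 1.75, 1.875, 2.
f(t) = -2t⁴ + t³ - 4t² + t - 3: f₀=-7, f₁=-8.71728515625, f₂=-10.9296875, f₃=-13.73681640625, f₄=-17.25, f₅=-21.59228515625, f₆=-26.8984375, f₇=-33.31494140625, f₈=-41.
(h/3)·[f₀ + 4f₁ + 2f₂ + 4f₃ + 2f₄ + 4f₅ + 2f₆ + 4f₇ + f₈] = 0.041667·(-467.6015625) = -19.4833984375.

-19.4833984375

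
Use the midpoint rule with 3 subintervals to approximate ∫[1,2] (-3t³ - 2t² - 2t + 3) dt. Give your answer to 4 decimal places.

-15.7731

h = (2 − 1)/3 = 0.333333.
Midpoints m₁,…,m₃ = 1.166667, 1.5, 1.833333.
f(m₁)=-6.819444, f(m₂)=-14.625, f(m₃)=-25.875.
h·[f(m₁) + f(m₂) + f(m₃)] = 0.333333·(-47.319444) = -15.7731.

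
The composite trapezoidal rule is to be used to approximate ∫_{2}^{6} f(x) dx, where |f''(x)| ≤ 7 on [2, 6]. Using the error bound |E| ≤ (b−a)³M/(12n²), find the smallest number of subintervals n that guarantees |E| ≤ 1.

Need 448/(12n²) ≤ 1.
n² ≥ 448/(12·1) = 37.3333 ⇒ n ≥ 6.1101, so the smallest n is 7.

7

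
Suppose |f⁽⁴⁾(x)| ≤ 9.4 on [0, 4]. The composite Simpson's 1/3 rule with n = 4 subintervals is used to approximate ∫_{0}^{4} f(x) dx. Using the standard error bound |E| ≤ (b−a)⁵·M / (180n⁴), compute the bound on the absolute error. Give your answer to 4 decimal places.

|E| ≤ (4)⁵·9.4 / (180·4⁴) = 9625.6/46080 = 0.2089.

0.2089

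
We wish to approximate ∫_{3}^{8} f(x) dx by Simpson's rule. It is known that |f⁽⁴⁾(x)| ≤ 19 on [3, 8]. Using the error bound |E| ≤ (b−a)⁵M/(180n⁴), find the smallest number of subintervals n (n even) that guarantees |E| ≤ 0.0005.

30

Need 59375/(180n⁴) ≤ 0.0005.
n⁴ ≥ 59375/(180·0.0005) = 659722 ⇒ n ≥ 28.4997, so the smallest even n is 30. (n must be even for Simpson's rule.)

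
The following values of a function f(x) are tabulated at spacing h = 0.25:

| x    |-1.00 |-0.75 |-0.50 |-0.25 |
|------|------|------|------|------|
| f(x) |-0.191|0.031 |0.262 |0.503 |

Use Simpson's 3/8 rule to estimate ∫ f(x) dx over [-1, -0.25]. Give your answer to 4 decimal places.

0.1117

h = 0.25, n = 3.
(3h/8)·[y₀ + 3y₁ + 3y₂ + y₃] = 0.09375·(1.191) = 0.1117.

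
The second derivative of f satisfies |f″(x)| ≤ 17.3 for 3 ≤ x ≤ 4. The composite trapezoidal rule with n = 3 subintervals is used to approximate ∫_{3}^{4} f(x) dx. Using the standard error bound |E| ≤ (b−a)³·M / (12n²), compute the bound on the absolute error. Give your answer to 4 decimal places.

|E| ≤ (1)³·17.3 / (12·3²) = 17.3/108 = 0.1602.

0.1602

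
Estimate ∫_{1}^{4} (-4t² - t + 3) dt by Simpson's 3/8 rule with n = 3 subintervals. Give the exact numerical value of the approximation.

-82.5

h = (4 − 1)/3 = 1.
Nodes t₀,…,t₃ = 1, 2, 3, 4.
f(t) = -4t² - t + 3: f₀=-2, f₁=-15, f₂=-36, f₃=-65.
(3h/8)·[f₀ + 3f₁ + 3f₂ + f₃] = 0.375·(-220) = -82.5.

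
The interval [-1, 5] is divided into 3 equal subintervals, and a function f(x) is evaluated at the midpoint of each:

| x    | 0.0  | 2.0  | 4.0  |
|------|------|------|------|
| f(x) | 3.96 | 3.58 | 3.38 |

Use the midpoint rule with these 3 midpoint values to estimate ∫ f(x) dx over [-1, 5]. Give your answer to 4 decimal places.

21.8400

h = 2, n = 3.
h·[y(m₁) + y(m₂) + y(m₃)] = 2·(10.92) = 21.8400.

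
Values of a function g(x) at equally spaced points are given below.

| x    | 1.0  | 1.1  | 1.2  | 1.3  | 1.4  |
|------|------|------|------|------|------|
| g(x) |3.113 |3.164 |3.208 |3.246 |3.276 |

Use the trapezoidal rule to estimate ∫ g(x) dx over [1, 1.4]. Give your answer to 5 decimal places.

h = 0.1, n = 4.
(h/2)·[y₀ + 2y₁ + 2y₂ + 2y₃ + y₄] = 0.05·(25.625) = 1.28125.

1.28125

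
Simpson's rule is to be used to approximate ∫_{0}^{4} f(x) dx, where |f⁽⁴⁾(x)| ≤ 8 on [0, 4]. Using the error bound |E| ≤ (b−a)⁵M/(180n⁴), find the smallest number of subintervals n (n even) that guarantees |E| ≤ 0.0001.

Need 8192/(180n⁴) ≤ 0.0001.
n⁴ ≥ 8192/(180·0.0001) = 455111 ⇒ n ≥ 25.9734, so the smallest even n is 26. (n must be even for Simpson's rule.)

26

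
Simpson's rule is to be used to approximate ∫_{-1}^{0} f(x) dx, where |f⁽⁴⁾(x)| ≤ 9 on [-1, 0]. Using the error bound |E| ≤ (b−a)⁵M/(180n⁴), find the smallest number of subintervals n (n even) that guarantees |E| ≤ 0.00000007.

30

Need 9/(180n⁴) ≤ 0.00000007.
n⁴ ≥ 9/(180·0.00000007) = 714286 ⇒ n ≥ 29.0715, so the smallest even n is 30. (n must be even for Simpson's rule.)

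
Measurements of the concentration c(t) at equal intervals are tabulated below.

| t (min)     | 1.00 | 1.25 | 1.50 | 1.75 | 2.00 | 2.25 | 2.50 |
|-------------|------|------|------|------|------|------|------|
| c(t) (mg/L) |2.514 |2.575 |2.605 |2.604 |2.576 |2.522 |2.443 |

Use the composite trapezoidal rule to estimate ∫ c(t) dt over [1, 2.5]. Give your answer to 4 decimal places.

h = 0.25, n = 6.
(h/2)·[y₀ + 2y₁ + 2y₂ + 2y₃ + 2y₄ + 2y₅ + y₆] = 0.125·(30.721) = 3.8401.

3.8401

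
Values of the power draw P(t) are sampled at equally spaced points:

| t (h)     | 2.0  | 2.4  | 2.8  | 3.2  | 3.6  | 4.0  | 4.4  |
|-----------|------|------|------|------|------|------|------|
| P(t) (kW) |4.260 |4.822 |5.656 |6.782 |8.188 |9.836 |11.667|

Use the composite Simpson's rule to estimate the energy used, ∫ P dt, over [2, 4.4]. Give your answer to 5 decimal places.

17.25000

h = 0.4, n = 6.
(h/3)·[y₀ + 4y₁ + 2y₂ + 4y₃ + 2y₄ + 4y₅ + y₆] = 0.133333·(129.375) = 17.25000.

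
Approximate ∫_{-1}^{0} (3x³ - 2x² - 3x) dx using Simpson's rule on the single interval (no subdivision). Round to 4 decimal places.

0.0833

S = (b−a)/6 · [f(-1) + 4f(-0.5) + f(0)] = 0.166667·[(-2) + 4·0.625 + 0] = 0.0833.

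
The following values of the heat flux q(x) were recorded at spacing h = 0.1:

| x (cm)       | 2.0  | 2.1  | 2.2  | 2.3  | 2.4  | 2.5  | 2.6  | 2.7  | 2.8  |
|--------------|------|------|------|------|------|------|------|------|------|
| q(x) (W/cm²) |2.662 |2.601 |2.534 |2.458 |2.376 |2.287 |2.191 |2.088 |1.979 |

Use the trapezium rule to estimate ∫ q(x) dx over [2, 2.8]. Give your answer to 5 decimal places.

h = 0.1, n = 8.
(h/2)·[y₀ + 2y₁ + 2y₂ + 2y₃ + 2y₄ + 2y₅ + 2y₆ + 2y₇ + y₈] = 0.05·(37.711) = 1.88555.

1.88555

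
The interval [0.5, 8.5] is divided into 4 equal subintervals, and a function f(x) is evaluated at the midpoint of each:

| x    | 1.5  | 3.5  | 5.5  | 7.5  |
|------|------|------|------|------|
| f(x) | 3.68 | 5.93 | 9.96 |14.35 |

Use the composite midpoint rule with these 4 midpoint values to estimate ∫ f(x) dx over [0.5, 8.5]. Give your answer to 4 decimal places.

h = 2, n = 4.
h·[y(m₁) + y(m₂) + y(m₃) + y(m₄)] = 2·(33.92) = 67.8400.

67.8400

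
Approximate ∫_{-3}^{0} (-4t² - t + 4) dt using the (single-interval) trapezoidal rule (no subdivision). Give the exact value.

T = (b−a)/2 · [f(-3) + f(0)] = 1.5·[(-29) + 4] = -37.5.

-37.5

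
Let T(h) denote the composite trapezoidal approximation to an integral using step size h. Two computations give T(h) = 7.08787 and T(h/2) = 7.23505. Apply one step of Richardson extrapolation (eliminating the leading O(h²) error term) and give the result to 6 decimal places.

R = (4·T(h/2) − T(h)) / 3 = (4·7.23505 − 7.08787)/3 = (21.85233)/3 = 7.284110.

7.284110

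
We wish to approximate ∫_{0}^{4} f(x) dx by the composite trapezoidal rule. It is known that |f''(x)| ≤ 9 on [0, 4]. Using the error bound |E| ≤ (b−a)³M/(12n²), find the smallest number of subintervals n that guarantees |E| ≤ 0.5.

10

Need 576/(12n²) ≤ 0.5.
n² ≥ 576/(12·0.5) = 96 ⇒ n ≥ 9.7980, so the smallest n is 10.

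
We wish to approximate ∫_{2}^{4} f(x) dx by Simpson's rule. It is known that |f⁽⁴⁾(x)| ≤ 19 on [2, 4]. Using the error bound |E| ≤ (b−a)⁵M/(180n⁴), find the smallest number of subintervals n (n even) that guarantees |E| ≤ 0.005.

Need 608/(180n⁴) ≤ 0.005.
n⁴ ≥ 608/(180·0.005) = 675.556 ⇒ n ≥ 5.0982, so the smallest even n is 6. (n must be even for Simpson's rule.)

6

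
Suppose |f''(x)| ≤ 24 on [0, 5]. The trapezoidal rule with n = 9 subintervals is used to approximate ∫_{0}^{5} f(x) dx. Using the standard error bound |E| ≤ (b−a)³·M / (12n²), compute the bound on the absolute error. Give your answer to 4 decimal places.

|E| ≤ (5)³·24 / (12·9²) = 3000/972 = 3.0864.

3.0864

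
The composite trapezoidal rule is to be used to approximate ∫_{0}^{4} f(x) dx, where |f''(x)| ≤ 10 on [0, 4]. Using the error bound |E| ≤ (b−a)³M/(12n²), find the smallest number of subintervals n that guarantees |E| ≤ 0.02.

Need 640/(12n²) ≤ 0.02.
n² ≥ 640/(12·0.02) = 2666.67 ⇒ n ≥ 51.6398, so the smallest n is 52.

52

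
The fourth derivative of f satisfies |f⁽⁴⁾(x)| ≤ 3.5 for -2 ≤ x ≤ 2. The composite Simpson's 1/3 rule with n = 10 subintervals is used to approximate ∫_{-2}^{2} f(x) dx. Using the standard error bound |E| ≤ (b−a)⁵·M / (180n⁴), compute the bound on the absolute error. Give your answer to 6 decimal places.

|E| ≤ (4)⁵·3.5 / (180·10⁴) = 3584/1800000 = 0.001991.

0.001991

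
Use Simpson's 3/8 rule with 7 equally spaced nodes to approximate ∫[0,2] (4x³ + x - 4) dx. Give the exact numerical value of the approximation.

h = (2 − 0)/6 = 0.333333.
Nodes x₀,…,x₆ = 0, 0.333333, 0.666667, 1, 1.333333, 1.666667, 2.
f(x) = 4x³ + x - 4: f₀=-4, f₁=-3.518519, f₂=-2.148148, f₃=1, f₄=6.814815, f₅=16.185185, f₆=30.
(3h/8)·[f₀ + 3f₁ + 3f₂ + 2f₃ + 3f₄ + 3f₅ + f₆] = 0.125·(80) = 10.

10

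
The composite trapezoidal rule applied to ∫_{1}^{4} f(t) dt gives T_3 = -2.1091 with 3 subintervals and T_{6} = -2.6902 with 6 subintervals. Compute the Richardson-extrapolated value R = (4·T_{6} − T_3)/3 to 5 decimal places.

-2.88390

R = (4·T_{6} − T_3) / 3 = (4·(-2.6902) − (-2.1091))/3 = (-8.6517)/3 = -2.88390.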